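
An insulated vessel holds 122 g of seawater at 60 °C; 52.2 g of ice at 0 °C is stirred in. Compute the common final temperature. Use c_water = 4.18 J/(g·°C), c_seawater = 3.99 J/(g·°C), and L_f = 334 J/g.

T_f ≈ 16.7 °C

Let T be the final temperature. ΣQ_i = 0:
latent heat to melt: 52.2·334 = 17435
  warm the meltwater: 218.2 T
  seawater: 486.78(T − 60)
704.98 T = 29207 − 17435 = 11772
T ≈ 16.70 °C (positive, so assuming full melt was valid).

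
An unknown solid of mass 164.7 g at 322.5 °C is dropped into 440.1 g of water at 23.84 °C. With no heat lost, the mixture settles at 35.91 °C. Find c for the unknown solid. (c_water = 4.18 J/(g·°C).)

Setting the total heat transfer to zero:
164.7×c×(35.91 − 322.5) + 440.1×4.18×(35.91 − 23.84) = 0
-47201 c = -22204
c = -22204/-47201 ≈ 0.4704 J/(g·°C)

c ≈ 0.47 J/(g·°C)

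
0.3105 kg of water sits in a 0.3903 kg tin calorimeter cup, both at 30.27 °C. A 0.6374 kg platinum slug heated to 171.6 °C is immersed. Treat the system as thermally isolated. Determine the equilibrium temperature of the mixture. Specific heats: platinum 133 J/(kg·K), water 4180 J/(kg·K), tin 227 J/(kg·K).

Let T be the final temperature. ΣQ_i = 0:
0.6374×133×(T − 171.6) + 0.3105×4180×(T − 30.27) + 0.3903×227×(T − 30.27) = 0
84.77(T − 171.6) + 1297.9(T − 30.27) + 88.6(T − 30.27) = 0
(84.77 + 1297.9 + 88.6) T = 84.77×171.6 + 1297.9×30.27 + 88.6×30.27
T = 56516/1471.3 ≈ 38.41 °C

T_f ≈ 38.4 °C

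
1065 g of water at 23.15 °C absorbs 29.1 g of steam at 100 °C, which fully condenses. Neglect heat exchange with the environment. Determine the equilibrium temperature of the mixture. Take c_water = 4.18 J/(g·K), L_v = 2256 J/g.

Heat gained plus heat lost sum to zero:
steam→water at 100 °C releases m L_v = 29.1·2256 = 65650
  condensed water 100 °C→T: 121.64(T − 100)
  original water: 4451.7(T − 23.15)
4573.3 T = 65650 + 12164 + 103057 = 180870
T ≈ 39.55 °C, under the boiling point, so the assumption holds.

T_f ≈ 39.5 °C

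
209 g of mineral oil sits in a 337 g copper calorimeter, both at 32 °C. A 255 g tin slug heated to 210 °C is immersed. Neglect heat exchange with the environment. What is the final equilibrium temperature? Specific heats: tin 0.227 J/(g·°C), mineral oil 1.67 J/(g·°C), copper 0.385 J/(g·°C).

With ΣQ=0 the equilibrium temperature is the m·c-weighted mean:
T_f = (57.89·210 + 349.03·32 + 129.75·32) / (57.89 + 349.03 + 129.75)
    = 27477 / 536.66 ≈ 51.20 °C

T_f ≈ 51.2 °C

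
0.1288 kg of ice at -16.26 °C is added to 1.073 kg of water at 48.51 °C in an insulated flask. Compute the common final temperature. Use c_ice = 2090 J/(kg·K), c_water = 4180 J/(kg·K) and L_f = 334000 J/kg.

T_f ≈ 33.9 °C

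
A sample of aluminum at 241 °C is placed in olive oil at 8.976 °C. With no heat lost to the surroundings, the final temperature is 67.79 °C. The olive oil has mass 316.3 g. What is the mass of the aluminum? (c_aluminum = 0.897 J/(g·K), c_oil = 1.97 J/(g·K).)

m ≈ 236 g

Net heat exchanged in the isolated system is zero:
m·0.897·(67.79 − 241) + 316.3·1.97·(67.79 − 8.976) = 0
-155.37 m = -36648
m = -36648/-155.37 ≈ 235.9 g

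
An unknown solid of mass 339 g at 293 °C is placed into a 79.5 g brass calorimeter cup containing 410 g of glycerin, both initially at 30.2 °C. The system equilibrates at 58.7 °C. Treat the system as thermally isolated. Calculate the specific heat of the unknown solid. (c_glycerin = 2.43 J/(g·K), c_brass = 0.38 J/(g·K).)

c ≈ 0.368 J/(g·K)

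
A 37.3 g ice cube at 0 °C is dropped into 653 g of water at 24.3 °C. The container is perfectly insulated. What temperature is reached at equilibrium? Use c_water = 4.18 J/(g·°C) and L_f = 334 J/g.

T_f ≈ 18.7 °C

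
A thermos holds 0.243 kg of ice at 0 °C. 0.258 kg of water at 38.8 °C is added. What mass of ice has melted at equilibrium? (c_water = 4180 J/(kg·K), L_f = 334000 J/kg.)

Cooling the water to 0 °C releases 0.258·4180·38.8 = 41843 J.
Melting all 0.243 kg of ice would need 0.243·334000 = 81162 J.
41843 J < 81162 J, so only part of the ice melts and the system sits at 0 °C.
Mass melted = 41843/334000 ≈ 0.1253 kg.

m_melted ≈ 0.125 kg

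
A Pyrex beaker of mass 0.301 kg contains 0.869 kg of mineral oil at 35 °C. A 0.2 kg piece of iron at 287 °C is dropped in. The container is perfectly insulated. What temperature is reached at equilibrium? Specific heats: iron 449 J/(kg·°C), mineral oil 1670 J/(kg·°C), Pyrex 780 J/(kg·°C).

T_f ≈ 47.7 °C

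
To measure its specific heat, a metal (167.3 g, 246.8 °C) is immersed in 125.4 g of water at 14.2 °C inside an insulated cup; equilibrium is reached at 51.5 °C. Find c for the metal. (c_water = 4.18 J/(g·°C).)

c ≈ 0.598 J/(g·°C)

Let T be the final temperature. ΣQ_i = 0:
167.3×c×(51.5 − 246.8) + 125.4×4.18×(51.5 − 14.2) = 0
-32674 c = -19552
c = -19552/-32674 ≈ 0.5984 J/(g·°C)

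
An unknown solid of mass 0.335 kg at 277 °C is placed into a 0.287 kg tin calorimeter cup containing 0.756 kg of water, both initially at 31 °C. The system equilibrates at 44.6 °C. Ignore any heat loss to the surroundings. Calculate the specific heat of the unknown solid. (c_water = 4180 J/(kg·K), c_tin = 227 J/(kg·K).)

c ≈ 563 J/(kg·K)

Heat gained plus heat lost sum to zero:
0.335·c·(44.6 − 277) + 0.756·4180·(44.6 − 31) + 0.287·227·(44.6 − 31) = 0
-77.85 c = -43863
c = -43863/-77.85 ≈ 563.4 J/(kg·K)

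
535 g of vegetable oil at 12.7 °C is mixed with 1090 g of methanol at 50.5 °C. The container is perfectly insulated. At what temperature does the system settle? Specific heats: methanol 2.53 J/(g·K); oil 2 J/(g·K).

T_f ≈ 39.9 °C

Let T be the final temperature. ΣQ_i = 0:
1090·2.53·(T − 50.5) + 535·2·(T − 12.7) = 0
2757.7(T − 50.5) + 1070(T − 12.7) = 0
(2757.7 + 1070) T = 2757.7·50.5 + 1070·12.7
T = 152853/3827.7 ≈ 39.93 °C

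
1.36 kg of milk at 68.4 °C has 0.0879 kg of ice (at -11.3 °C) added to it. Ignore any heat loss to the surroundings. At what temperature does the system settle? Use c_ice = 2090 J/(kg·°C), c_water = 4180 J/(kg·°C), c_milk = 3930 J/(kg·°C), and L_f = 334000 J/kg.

Energy balance with sensible and latent terms:
ice -11.3→0 °C: 0.0879·2090·11.3 = 2075.9; melt ice: 0.0879·334000 = 29359; warm the meltwater: 367.42 T; milk: 5344.8(T − 68.4)
5712.2 T = 365584 − 31435 = 334150
T ≈ 58.50 °C — above 0 °C, consistent with complete melting.

T_f ≈ 58.5 °C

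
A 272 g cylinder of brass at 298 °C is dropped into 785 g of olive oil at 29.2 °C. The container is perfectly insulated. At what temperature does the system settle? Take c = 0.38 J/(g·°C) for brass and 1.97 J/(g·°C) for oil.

T_f ≈ 46.0 °C

T_f is the heat-capacity-weighted average of the initial temperatures:
T_f = (103.36*298 + 1546.5*29.2) / (103.36 + 1546.5)
    = 75958 / 1649.8 ≈ 46.04 °C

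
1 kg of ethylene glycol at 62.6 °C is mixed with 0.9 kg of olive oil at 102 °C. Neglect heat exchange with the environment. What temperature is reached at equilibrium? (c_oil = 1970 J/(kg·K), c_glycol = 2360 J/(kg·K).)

T_f ≈ 79.5 °C

Conservation of energy gives ΣQ = 0:
0.9×1970×(T − 102) + 1×2360×(T − 62.6) = 0
1773(T − 102) + 2360(T − 62.6) = 0
4133 T = 328582
T ≈ 79.50 °C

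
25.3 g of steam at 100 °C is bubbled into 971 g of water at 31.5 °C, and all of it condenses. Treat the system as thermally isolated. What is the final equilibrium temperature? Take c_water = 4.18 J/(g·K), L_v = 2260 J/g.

Setting the total heat transfer to zero:
condense steam: −25.3×2260 = −57178; condensate cools 100→T: 25.3×4.18×(T − 100) = 105.75(T − 100); original water: 4058.8(T − 31.5)
4164.5 T = 57178 + 10575 + 127852 = 195605
T ≈ 46.97 °C — below 100 °C, confirming all the steam condensed.

T_f ≈ 47.0 °C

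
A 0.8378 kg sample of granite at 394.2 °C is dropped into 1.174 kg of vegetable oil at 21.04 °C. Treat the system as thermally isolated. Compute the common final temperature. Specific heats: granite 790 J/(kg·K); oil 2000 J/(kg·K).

T_f ≈ 103.1 °C

Energy conservation, ΣQ = 0:
0.8378×790×(T − 394.2) + 1.174×2000×(T − 21.04) = 0
661.86(T − 394.2) + 2348(T − 21.04) = 0
3009.9 T = 310308
T ≈ 103.10 °C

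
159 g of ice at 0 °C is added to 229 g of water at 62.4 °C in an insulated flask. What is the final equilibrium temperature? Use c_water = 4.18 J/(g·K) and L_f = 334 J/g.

T_f ≈ 4.1 °C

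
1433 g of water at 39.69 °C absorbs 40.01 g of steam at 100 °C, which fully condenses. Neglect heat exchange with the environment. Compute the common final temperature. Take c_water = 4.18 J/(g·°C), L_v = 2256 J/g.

T_f ≈ 56.0 °C

Energy balance with sensible and latent terms:
condense steam: −40.01·2256 = −90263
  condensate cools 100→T: 40.01·4.18·(T − 100) = 167.24(T − 100)
  water warms: 1433·4.18·(T − 39.69) = 5989.9(T − 39.69)
6157.2 T = 90263 + 16724 + 237741 = 344727
T ≈ 55.99 °C (< 100 °C, so full condensation is consistent).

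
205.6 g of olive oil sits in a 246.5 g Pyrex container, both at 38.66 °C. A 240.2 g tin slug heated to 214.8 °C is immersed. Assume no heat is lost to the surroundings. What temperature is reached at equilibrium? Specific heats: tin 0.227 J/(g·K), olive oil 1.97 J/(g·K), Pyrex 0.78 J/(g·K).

T_f ≈ 53.4 °C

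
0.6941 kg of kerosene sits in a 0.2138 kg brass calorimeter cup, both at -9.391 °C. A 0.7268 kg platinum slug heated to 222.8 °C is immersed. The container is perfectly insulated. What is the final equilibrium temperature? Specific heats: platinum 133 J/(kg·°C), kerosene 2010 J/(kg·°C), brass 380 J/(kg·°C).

Net heat exchanged in the isolated system is zero:
0.7268*133*(T − 222.8) + 0.6941*2010*(T − (-9.391)) + 0.2138*380*(T − (-9.391)) = 0
96.66(T − 222.8) + 1395.1(T − (-9.391)) + 81.24(T − (-9.391)) = 0
(96.66 + 1395.1 + 81.24) T = 96.66*222.8 + 1395.1*(-9.391) + 81.24*(-9.391)
T ≈ 4.88 °C

T_f ≈ 4.9 °C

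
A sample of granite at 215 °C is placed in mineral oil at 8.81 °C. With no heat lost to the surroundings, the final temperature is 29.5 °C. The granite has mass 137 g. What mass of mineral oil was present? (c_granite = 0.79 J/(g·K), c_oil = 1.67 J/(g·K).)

m ≈ 581 g

Taking heat into each body as positive, Σ m c ΔT = 0:
137·0.79·(29.5 − 215) + m·1.67·(29.5 − 8.81) = 0
34.55 m = 20077
m = 20077/34.55 ≈ 581.1 g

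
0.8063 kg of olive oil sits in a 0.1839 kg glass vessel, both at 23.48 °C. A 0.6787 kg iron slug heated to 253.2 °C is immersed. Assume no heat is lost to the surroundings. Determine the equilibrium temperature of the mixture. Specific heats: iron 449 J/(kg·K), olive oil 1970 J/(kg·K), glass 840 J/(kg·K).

With ΣQ=0 the equilibrium temperature is the m·c-weighted mean:
T_f = (304.74·253.2 + 1588.4·23.48 + 154.48·23.48) / (304.74 + 1588.4 + 154.48)
    = 118082 / 2047.6 ≈ 57.67 °C

T_f ≈ 57.7 °C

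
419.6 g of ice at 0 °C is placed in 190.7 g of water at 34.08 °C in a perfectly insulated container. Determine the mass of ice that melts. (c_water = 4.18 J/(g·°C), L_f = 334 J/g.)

m_melted ≈ 81.3 g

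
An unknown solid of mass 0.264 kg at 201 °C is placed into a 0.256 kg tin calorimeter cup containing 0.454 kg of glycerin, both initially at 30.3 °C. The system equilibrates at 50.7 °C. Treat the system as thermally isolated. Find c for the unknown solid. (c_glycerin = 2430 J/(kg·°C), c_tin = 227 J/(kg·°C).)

c ≈ 597 J/(kg·°C)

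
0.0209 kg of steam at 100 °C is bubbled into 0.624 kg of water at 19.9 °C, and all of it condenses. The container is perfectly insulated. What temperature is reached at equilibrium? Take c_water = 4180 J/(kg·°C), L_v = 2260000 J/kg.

T_f ≈ 40.0 °C

Energy balance with sensible and latent terms:
condense steam: −0.0209×2260000 = −47234; condensed water 100 °C→T: 87.36(T − 100); water warms: 0.624×4180×(T − 19.9) = 2608.3(T − 19.9)
2695.7 T = 47234 + 8736.2 + 51906 = 107876
T ≈ 40.02 °C, under the boiling point, so the assumption holds.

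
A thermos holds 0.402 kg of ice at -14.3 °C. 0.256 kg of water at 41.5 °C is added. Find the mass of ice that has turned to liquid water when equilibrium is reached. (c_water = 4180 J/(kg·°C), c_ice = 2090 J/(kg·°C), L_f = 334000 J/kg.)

Heat available from the water dropping to 0 °C: 0.256×4180×41.5 = 44408 J.
Warming the ice to 0 °C takes 0.402×2090×14.3 = 12015 J, leaving 32394 J for melting.
To melt every bit of ice: 0.402×334000 = 134268 J.
Since 32394 < 134268 J, not all the ice melts; equilibrium is at 0 °C.
Mass melted = 32394/334000 ≈ 0.09699 kg.

m_melted ≈ 0.097 kg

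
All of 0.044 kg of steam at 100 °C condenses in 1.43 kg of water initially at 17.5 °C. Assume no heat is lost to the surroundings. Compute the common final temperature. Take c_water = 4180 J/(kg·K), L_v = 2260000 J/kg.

T_f ≈ 36.1 °C

Energy conservation, ΣQ = 0:
condense steam: −0.044·2260000 = −99440
  condensed water 100 °C→T: 183.92(T − 100)
  water warms: 1.43·4180·(T − 17.5) = 5977.4(T − 17.5)
6161.3 T = 99440 + 18392 + 104604 = 222436
T ≈ 36.10 °C (< 100 °C, so full condensation is consistent).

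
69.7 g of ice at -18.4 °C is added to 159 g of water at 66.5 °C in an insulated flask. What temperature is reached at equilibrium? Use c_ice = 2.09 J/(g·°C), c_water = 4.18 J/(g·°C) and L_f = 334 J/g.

T_f ≈ 19.1 °C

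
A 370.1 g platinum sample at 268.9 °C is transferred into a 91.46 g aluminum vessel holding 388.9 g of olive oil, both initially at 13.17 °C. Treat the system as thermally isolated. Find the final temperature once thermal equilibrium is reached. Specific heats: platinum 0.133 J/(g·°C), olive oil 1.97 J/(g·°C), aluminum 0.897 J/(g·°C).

T_f ≈ 27.2 °C

With ΣQ=0 the equilibrium temperature is the m·c-weighted mean:
T_f = (49.22·268.9 + 766.13·13.17 + 82.04·13.17) / (49.22 + 766.13 + 82.04)
    = 24407 / 897.4 ≈ 27.20 °C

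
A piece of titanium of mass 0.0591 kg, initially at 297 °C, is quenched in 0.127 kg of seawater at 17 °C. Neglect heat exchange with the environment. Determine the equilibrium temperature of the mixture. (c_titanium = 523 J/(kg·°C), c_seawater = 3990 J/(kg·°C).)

Setting the total heat transfer to zero:
0.0591·523·(T − 297) + 0.127·3990·(T − 17) = 0
(30.91 + 506.73) T = 30.91·297 + 506.73·17
T ≈ 33.10 °C

T_f ≈ 33.1 °C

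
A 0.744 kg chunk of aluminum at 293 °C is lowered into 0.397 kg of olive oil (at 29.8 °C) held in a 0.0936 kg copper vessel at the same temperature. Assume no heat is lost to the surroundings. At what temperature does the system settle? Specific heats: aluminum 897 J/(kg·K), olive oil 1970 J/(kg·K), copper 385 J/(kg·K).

Setting the total heat transfer to zero:
0.744·897·(T − 293) + 0.397·1970·(T − 29.8) + 0.0936·385·(T − 29.8) = 0
(667.37 + 782.09 + 36.04) T = 667.37·293 + 782.09·29.8 + 36.04·29.8
T = 219919 / 1485.5 = 148 °C

T_f ≈ 148.0 °C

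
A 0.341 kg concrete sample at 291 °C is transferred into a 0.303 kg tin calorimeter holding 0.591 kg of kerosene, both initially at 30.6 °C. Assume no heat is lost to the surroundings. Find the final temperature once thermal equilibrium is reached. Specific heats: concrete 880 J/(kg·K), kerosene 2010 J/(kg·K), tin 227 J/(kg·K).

Setting the total heat transfer to zero:
0.341·880·(T − 291) + 0.591·2010·(T − 30.6) + 0.303·227·(T − 30.6) = 0
300.08(T − 291) + 1187.9(T − 30.6) + 68.78(T − 30.6) = 0
1556.8 T = 125778
T = 125778/1556.8 ≈ 80.79 °C

T_f ≈ 80.8 °C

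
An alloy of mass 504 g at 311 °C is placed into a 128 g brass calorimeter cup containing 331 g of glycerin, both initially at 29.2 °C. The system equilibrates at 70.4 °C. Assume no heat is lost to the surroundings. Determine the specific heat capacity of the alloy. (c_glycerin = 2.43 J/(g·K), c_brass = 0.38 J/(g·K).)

c ≈ 0.29 J/(g·K)

Net heat exchanged in the isolated system is zero:
504×c×(70.4 − 311) + 331×2.43×(70.4 − 29.2) + 128×0.38×(70.4 − 29.2) = 0
-121262 c = -35142
c = -35142/-121262 ≈ 0.2898 J/(g·K)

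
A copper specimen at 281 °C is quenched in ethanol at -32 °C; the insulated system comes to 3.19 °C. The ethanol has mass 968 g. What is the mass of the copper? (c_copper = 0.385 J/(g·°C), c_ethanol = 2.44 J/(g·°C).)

Conservation of energy gives ΣQ = 0:
m·0.385·(3.19 − 281) + 968·2.44·(3.19 − (-32)) = 0
-106.96 m = -83116
m = -83116/-106.96 ≈ 777.1 g

m ≈ 777 g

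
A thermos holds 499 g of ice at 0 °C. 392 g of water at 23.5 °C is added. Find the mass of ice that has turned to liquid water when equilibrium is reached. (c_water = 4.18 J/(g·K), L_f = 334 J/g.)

m_melted ≈ 115 g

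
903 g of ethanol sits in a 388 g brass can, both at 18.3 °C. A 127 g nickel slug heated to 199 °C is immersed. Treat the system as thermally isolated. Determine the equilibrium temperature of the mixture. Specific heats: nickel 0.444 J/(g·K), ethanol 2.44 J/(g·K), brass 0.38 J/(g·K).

Net heat exchanged in the isolated system is zero:
127×0.444×(T − 199) + 903×2.44×(T − 18.3) + 388×0.38×(T − 18.3) = 0
2407.1 T = 54240
T ≈ 22.53 °C

T_f ≈ 22.5 °C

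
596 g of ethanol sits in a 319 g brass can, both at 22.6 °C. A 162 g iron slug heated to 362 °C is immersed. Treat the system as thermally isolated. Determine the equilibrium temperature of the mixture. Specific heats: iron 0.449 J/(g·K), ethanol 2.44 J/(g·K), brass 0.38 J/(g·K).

T_f ≈ 37.6 °C

Conservation of energy gives ΣQ = 0:
162·0.449·(T − 362) + 596·2.44·(T − 22.6) + 319·0.38·(T − 22.6) = 0
72.74(T − 362) + 1454.2(T − 22.6) + 121.22(T − 22.6) = 0
1648.2 T = 61937
T = 61937/1648.2 ≈ 37.58 °C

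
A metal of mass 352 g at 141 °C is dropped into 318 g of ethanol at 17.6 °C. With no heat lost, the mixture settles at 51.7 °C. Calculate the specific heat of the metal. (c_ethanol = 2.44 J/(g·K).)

c ≈ 0.842 J/(g·K)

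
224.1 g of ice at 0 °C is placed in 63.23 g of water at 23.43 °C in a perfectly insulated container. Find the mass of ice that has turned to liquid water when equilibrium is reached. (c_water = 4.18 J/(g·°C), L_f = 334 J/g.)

Water can give up m c ΔT = 63.23×4.18×23.43 = 6192.6 J before reaching 0 °C.
Melting all 224.1 g of ice would need 224.1×334 = 74849 J.
6192.6 J < 74849 J, so only part of the ice melts and the system sits at 0 °C.
m_melt = 6192.6 / L_f = 18.54 g.

m_melted ≈ 18.5 g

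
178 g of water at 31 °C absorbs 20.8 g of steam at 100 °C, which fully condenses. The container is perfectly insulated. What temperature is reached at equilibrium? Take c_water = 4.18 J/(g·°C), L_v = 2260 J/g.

Setting the total heat transfer to zero:
condense steam: −20.8×2260 = −47008
  condensate cools 100→T: 20.8×4.18×(T − 100) = 86.94(T − 100)
  original water: 744.04(T − 31)
830.98 T = 47008 + 8694.4 + 23065 = 78768
T ≈ 94.79 °C, under the boiling point, so the assumption holds.

T_f ≈ 94.8 °C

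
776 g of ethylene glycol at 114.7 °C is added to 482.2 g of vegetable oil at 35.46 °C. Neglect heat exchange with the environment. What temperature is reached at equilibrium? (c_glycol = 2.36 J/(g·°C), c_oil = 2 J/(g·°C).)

T_f ≈ 87.4 °C

Set heat shed by the hot body equal to heat absorbed by the cold body:
776×2.36×(114.7 − T) = 482.2×2×(T − 35.46)
1831.4(114.7 − T) = 964.4(T − 35.46)
2795.8 T = 244255  ⇒  T ≈ 87.37 °C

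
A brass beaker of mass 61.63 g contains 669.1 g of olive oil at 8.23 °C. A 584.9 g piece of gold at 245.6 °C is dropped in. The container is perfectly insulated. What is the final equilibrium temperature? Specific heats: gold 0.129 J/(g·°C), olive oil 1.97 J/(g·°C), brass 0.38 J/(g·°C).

Setting the total heat transfer to zero:
584.9·0.129·(T − 245.6) + 669.1·1.97·(T − 8.23) + 61.63·0.38·(T − 8.23) = 0
75.45(T − 245.6) + 1318.1(T − 8.23) + 23.42(T − 8.23) = 0
1417 T = 29572
T ≈ 20.87 °C

T_f ≈ 20.9 °C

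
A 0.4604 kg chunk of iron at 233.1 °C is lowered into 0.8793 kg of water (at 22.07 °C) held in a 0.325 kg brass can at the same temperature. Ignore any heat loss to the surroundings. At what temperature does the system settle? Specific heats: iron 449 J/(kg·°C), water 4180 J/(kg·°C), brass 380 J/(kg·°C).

T_f ≈ 33.0 °C

With ΣQ=0 the equilibrium temperature is the m·c-weighted mean:
T_f = (206.72*233.1 + 3675.5*22.07 + 123.5*22.07) / (206.72 + 3675.5 + 123.5)
    = 132030 / 4005.7 ≈ 32.96 °C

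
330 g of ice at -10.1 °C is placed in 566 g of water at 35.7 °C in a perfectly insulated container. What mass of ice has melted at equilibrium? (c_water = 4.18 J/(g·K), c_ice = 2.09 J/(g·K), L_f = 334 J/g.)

m_melted ≈ 232 g

Cooling the water to 0 °C releases 566·4.18·35.7 = 84462 J.
Of that, 330·2.09·10.1 = 6966 J goes to bring the ice to 0 °C, leaving 77496 J.
To melt every bit of ice: 330·334 = 110220 J.
77496 J < 110220 J, so only part of the ice melts and the system sits at 0 °C.
m_melt = 77496 / L_f = 232 g.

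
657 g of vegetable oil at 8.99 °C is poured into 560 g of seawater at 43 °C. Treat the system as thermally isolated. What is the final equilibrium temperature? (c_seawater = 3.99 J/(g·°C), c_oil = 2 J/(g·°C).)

T_f ≈ 30.4 °C

T_f is the heat-capacity-weighted average of the initial temperatures:
T_f = (2234.4·43 + 1314·8.99) / (2234.4 + 1314)
    = 107892 / 3548.4 ≈ 30.41 °C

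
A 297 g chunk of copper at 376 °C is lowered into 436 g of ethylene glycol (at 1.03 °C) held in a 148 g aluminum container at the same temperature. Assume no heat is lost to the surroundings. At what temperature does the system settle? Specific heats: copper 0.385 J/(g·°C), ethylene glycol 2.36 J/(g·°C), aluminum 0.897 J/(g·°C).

T_f = Σ m_i c_i T_i / Σ m_i c_i:
T_f = (114.34*376 + 1029*1.03 + 132.76*1.03) / (114.34 + 1029 + 132.76)
    = 44190 / 1276.1 ≈ 34.63 °C

T_f ≈ 34.6 °C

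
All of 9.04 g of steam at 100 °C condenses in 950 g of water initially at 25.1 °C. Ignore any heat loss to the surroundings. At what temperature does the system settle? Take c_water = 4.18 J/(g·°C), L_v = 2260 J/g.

T_f ≈ 30.9 °C

Conservation of energy gives ΣQ = 0:
steam→water at 100 °C releases m L_v = 9.04·2260 = 20430; condensate cools 100→T: 9.04·4.18·(T − 100) = 37.79(T − 100); original water: 3971(T − 25.1)
4008.8 T = 20430 + 3778.7 + 99672 = 123881
T ≈ 30.90 °C — below 100 °C, confirming all the steam condensed.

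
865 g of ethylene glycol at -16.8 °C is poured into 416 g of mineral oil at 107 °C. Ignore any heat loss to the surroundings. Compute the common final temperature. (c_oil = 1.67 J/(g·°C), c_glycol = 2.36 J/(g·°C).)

T_f ≈ 14.6 °C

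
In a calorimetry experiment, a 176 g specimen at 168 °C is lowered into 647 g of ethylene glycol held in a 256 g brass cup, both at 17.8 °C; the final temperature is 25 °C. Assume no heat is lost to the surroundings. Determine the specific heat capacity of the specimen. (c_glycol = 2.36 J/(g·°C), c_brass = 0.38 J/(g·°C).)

Setting the total heat transfer to zero:
176×c×(25 − 168) + 647×2.36×(25 − 17.8) + 256×0.38×(25 − 17.8) = 0
-25168 c = -11694
c = -11694/-25168 ≈ 0.4646 J/(g·°C)

c ≈ 0.465 J/(g·°C)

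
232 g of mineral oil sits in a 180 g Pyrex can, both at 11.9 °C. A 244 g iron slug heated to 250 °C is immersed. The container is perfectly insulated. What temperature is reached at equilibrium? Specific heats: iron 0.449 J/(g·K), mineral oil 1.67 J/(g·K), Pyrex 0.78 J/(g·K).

T_f = Σ m_i c_i T_i / Σ m_i c_i:
T_f = (109.56·250 + 387.44·11.9 + 140.4·11.9) / (109.56 + 387.44 + 140.4)
    = 33670 / 637.4 ≈ 52.82 °C

T_f ≈ 52.8 °C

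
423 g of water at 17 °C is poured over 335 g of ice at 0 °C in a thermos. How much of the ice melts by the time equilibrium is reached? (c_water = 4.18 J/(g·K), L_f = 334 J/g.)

Cooling the water to 0 °C releases 423×4.18×17 = 30058 J.
Fully melting the ice requires m_ice L_f = 335×334 = 111890 J.
That's not enough to melt it all — equilibrium is at 0 °C with ice remaining.
m_melt = 30058 / L_f = 90 g.

m_melted ≈ 90 g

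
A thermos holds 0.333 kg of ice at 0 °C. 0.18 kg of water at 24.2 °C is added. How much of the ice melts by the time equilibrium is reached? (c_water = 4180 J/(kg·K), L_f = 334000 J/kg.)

Heat available from the water dropping to 0 °C: 0.18·4180·24.2 = 18208 J.
Fully melting the ice requires m_ice L_f = 0.333·334000 = 111222 J.
18208 J < 111222 J, so only part of the ice melts and the system sits at 0 °C.
m_melted·334000 = 18208  ⇒  m_melted ≈ 0.05452 kg.

m_melted ≈ 0.0545 kg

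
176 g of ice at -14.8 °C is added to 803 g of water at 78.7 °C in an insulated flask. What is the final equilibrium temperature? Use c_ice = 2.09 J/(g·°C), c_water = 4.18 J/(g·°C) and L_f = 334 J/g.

Sum of m c ΔT and latent-heat terms is zero:
ice -14.8→0 °C: 176·2.09·14.8 = 5444
  latent heat to melt: 176·334 = 58784
  warm the meltwater: 735.68 T
  water: 3356.5(T − 78.7)
4092.2 T = 264160 − 64228 = 199932
T ≈ 48.86 °C — above 0 °C, consistent with complete melting.

T_f ≈ 48.9 °C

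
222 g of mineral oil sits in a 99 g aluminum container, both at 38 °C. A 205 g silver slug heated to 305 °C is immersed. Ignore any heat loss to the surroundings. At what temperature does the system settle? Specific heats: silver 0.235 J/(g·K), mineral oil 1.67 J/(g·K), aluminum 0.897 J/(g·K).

T_f ≈ 63.3 °C

T_f is the heat-capacity-weighted average of the initial temperatures:
T_f = (48.17*305 + 370.74*38 + 88.8*38) / (48.17 + 370.74 + 88.8)
    = 32156 / 507.72 ≈ 63.33 °C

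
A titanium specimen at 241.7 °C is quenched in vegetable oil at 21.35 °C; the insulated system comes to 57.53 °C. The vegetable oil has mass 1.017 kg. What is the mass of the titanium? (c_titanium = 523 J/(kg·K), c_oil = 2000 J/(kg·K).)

Heat lost by the titanium = heat gained by the oil:
m·523·(241.7 − 57.53) = 1.017·2000·(57.53 − 21.35)
96321 m = 73590  ⇒  m ≈ 0.764 kg

m ≈ 0.764 kg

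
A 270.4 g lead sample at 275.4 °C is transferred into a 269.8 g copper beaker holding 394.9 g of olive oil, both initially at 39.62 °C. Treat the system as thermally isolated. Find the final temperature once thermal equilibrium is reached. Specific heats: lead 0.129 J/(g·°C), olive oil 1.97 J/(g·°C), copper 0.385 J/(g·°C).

T_f ≈ 48.6 °C

With ΣQ=0 the equilibrium temperature is the m·c-weighted mean:
T_f = (34.88·275.4 + 777.95·39.62 + 103.87·39.62) / (34.88 + 777.95 + 103.87)
    = 44544 / 916.71 ≈ 48.59 °C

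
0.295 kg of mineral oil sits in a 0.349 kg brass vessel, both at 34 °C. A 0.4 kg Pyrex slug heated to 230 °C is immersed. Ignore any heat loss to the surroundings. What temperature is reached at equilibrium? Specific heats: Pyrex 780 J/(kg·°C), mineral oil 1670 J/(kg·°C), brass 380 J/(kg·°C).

Conservation of energy gives ΣQ = 0:
0.4×780×(T − 230) + 0.295×1670×(T − 34) + 0.349×380×(T − 34) = 0
937.27 T = 93019
T = 93019 / 937.27 = 99.2 °C

T_f ≈ 99.2 °C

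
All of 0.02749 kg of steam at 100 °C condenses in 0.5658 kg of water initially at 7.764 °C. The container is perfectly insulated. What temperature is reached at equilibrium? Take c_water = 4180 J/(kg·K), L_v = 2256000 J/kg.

T_f ≈ 37.0 °C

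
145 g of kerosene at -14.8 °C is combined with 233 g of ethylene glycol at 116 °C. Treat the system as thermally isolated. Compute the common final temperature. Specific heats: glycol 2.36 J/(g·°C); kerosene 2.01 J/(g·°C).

T_f ≈ 70.7 °C

|Q_glycol| = |Q_kerosene|:
233×2.36×(116 − T) = 145×2.01×(T − (-14.8))
549.88(116 − T) = 291.45(T − (-14.8))
841.33 T = 59473  ⇒  T ≈ 70.69 °C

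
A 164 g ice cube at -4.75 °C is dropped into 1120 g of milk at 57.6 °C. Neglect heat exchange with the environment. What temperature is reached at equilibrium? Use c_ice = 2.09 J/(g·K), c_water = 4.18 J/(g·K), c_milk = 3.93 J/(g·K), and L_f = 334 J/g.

Let T be the final temperature. ΣQ_i = 0:
warm ice to 0 °C: 164×2.09×(0 − (-4.75)) = 1628.1
  fusion: m_ice L_f = 164×334 = 54776
  meltwater 0→T: 164×4.18×T = 685.52 T
  milk: 4401.6(T − 57.6)
5087.1 T = 253532 − 56404 = 197128
T ≈ 38.75 °C. Since T > 0 °C, the all-ice-melts assumption holds.

T_f ≈ 38.8 °C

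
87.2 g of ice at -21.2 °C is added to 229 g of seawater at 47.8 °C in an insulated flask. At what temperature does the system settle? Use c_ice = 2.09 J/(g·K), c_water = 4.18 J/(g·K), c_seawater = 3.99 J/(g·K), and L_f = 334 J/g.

T_f ≈ 8.4 °C

Conservation of energy gives ΣQ = 0:
ice -21.2→0 °C: 87.2×2.09×21.2 = 3863.7; melt ice: 87.2×334 = 29125; warm the meltwater: 364.5 T; seawater cools: 229×3.99×(T − 47.8) = 913.71(T − 47.8)
1278.2 T = 43675 − 32988 = 10687
T ≈ 8.36 °C — above 0 °C, consistent with complete melting.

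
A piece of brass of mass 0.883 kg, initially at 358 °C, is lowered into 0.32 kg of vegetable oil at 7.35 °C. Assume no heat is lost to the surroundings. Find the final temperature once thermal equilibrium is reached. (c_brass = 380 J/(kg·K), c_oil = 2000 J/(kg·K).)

T_f ≈ 128.0 °C

Set heat shed by the hot body equal to heat absorbed by the cold body:
0.883*380*(358 − T) = 0.32*2000*(T − 7.35)
335.54(358 − T) = 640(T − 7.35)
975.54 T = 124827  ⇒  T ≈ 127.96 °C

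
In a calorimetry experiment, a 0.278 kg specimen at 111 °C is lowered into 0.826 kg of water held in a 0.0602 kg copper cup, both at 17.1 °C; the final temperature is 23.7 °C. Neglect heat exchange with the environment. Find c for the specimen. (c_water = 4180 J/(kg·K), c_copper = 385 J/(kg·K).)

Setting the total heat transfer to zero:
0.278·c·(23.7 − 111) + 0.826·4180·(23.7 − 17.1) + 0.0602·385·(23.7 − 17.1) = 0
-24.27 c = -22941
c = -22941/-24.27 ≈ 945.3 J/(kg·K)

c ≈ 945 J/(kg·K)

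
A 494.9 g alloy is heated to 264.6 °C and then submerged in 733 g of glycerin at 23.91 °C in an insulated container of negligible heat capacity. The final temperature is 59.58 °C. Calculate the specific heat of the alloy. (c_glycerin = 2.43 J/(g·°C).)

c ≈ 0.626 J/(g·°C)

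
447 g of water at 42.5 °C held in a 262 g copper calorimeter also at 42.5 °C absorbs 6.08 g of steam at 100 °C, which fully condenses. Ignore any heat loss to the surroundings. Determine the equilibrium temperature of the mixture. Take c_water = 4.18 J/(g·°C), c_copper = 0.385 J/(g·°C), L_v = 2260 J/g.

Taking heat into each body as positive, Σ m c ΔT = 0:
condense steam: −6.08×2260 = −13741
  condensate cools 100→T: 6.08×4.18×(T − 100) = 25.41(T − 100)
  original water: 1868.5(T − 42.5)
  copper cup: 262×0.385×(T − 42.5) = 100.87(T − 42.5)
1994.7 T = 13741 + 2541.4 + 83697 = 99979
T ≈ 50.12 °C, under the boiling point, so the assumption holds.

T_f ≈ 50.1 °C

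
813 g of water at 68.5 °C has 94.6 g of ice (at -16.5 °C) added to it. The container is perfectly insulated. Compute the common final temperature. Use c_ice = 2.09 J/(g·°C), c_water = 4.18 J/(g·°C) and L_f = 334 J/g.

T_f ≈ 52.2 °C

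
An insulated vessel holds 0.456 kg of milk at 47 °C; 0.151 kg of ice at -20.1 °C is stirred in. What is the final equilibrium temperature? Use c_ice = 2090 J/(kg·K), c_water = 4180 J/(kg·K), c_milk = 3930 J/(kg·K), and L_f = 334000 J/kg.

T_f ≈ 11.3 °C

Net heat exchanged in the isolated system is zero:
warm ice to 0 °C: 0.151×2090×(0 − (-20.1)) = 6343.4; melt ice: 0.151×334000 = 50434; warm the meltwater: 631.18 T; milk: 1792.1(T − 47)
2423.3 T = 84228 − 56777 = 27450
T ≈ 11.33 °C. Since T > 0 °C, the all-ice-melts assumption holds.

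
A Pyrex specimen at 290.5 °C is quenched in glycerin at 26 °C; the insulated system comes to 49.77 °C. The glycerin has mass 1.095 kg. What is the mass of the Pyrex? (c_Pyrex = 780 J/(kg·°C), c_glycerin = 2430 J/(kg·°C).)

Heat lost by the Pyrex = heat gained by the glycerin:
m×780×(290.5 − 49.77) = 1.095×2430×(49.77 − 26)
187769 m = 63248  ⇒  m ≈ 0.3368 kg

m ≈ 0.337 kg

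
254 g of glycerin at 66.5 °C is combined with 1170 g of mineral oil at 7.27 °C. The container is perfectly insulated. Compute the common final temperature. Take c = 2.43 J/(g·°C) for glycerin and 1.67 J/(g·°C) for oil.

T_f ≈ 21.5 °C

T_f = Σ m_i c_i T_i / Σ m_i c_i:
T_f = (617.22*66.5 + 1953.9*7.27) / (617.22 + 1953.9)
    = 55250 / 2571.1 ≈ 21.49 °C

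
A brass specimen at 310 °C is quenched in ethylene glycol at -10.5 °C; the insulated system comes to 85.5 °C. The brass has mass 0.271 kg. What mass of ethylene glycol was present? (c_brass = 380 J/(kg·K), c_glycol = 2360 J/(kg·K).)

m ≈ 0.102 kg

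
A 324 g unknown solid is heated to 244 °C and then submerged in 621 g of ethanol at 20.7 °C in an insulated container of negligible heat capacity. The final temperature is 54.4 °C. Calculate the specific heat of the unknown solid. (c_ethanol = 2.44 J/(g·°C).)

Heat lost by the unknown solid = heat gained by the ethanol:
324·c·(244 − 54.4) = 621·2.44·(54.4 − 20.7)
61430 c = 51064  ⇒  c ≈ 0.8312 J/(g·°C)

c ≈ 0.831 J/(g·°C)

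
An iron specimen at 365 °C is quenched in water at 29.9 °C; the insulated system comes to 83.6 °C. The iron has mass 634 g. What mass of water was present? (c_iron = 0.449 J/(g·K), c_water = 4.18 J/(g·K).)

m ≈ 357 g

Net heat exchanged in the isolated system is zero:
634·0.449·(83.6 − 365) + m·4.18·(83.6 − 29.9) = 0
224.47 m = 80105
m = 80105/224.47 ≈ 356.9 g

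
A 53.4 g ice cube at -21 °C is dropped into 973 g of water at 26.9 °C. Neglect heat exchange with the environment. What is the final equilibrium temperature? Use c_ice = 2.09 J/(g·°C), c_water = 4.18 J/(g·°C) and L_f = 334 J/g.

T_f ≈ 20.8 °C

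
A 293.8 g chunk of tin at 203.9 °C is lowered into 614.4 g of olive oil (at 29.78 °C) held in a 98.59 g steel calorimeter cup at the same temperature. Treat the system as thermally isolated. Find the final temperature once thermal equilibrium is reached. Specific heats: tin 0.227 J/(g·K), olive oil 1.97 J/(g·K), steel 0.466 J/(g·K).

Let T be the final temperature. ΣQ_i = 0:
293.8*0.227*(T − 203.9) + 614.4*1.97*(T − 29.78) + 98.59*0.466*(T − 29.78) = 0
66.69(T − 203.9) + 1210.4(T − 29.78) + 45.94(T − 29.78) = 0
(66.69 + 1210.4 + 45.94) T = 66.69*203.9 + 1210.4*29.78 + 45.94*29.78
T ≈ 38.56 °C

T_f ≈ 38.6 °C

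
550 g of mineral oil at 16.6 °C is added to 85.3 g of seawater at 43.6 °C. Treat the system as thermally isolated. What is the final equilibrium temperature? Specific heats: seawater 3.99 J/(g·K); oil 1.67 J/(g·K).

T_f ≈ 23.9 °C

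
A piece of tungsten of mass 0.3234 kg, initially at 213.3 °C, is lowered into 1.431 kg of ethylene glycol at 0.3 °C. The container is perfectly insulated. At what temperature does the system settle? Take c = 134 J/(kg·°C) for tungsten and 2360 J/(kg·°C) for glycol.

T_f ≈ 3.0 °C

Let T be the final temperature. ΣQ_i = 0:
0.3234*134*(T − 213.3) + 1.431*2360*(T − 0.3) = 0
3420.5 T = 10257
T = 10257/3420.5 ≈ 3.00 °C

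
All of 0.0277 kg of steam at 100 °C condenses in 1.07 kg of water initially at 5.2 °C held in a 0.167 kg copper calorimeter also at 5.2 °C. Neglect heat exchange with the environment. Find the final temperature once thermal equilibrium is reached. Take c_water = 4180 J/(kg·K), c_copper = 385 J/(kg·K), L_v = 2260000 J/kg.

Net heat exchanged in the isolated system is zero:
steam→water at 100 °C releases m L_v = 0.0277·2260000 = 62602; condensate cools 100→T: 0.0277·4180·(T − 100) = 115.79(T − 100); original water: 4472.6(T − 5.2); cup: 64.3(T − 5.2)
4652.7 T = 62602 + 11579 + 23592 = 97772
T ≈ 21.01 °C, under the boiling point, so the assumption holds.

T_f ≈ 21.0 °C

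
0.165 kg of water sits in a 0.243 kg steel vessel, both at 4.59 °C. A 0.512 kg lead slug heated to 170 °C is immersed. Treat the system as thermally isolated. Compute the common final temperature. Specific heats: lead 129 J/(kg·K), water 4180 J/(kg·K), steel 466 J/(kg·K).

Net heat exchanged in the isolated system is zero:
0.512·129·(T − 170) + 0.165·4180·(T − 4.59) + 0.243·466·(T − 4.59) = 0
(66.05 + 689.7 + 113.24) T = 66.05·170 + 689.7·4.59 + 113.24·4.59
T = 14914/868.99 ≈ 17.16 °C

T_f ≈ 17.2 °C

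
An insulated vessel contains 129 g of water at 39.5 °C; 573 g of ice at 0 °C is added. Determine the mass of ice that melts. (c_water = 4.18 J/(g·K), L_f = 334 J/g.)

Heat available from the water dropping to 0 °C: 129·4.18·39.5 = 21299 J.
Melting all 573 g of ice would need 573·334 = 191382 J.
21299 J < 191382 J, so only part of the ice melts and the system sits at 0 °C.
m_melted·334 = 21299  ⇒  m_melted ≈ 63.77 g.

m_melted ≈ 63.8 g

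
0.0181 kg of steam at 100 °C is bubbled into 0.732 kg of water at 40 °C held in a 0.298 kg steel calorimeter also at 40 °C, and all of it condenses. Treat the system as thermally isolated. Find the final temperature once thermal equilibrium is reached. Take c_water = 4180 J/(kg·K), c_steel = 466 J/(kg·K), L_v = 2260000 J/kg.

Net heat exchanged in the isolated system is zero:
steam→water at 100 °C releases m L_v = 0.0181·2260000 = 40906; condensate cools 100→T: 0.0181·4180·(T − 100) = 75.66(T − 100); water warms: 0.732·4180·(T − 40) = 3059.8(T − 40); steel cup: 0.298·466·(T − 40) = 138.87(T − 40)
3274.3 T = 40906 + 7565.8 + 127945 = 176417
T ≈ 53.88 °C — below 100 °C, confirming all the steam condensed.

T_f ≈ 53.9 °C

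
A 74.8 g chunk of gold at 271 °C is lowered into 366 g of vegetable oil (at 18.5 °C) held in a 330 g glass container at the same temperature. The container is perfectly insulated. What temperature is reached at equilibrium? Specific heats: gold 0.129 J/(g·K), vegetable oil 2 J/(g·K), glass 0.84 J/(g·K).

T_f ≈ 20.9 °C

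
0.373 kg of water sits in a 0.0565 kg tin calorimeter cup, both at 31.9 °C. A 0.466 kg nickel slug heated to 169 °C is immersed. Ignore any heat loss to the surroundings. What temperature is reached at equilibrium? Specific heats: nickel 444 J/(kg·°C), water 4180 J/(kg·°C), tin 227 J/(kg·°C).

T_f = Σ m_i c_i T_i / Σ m_i c_i:
T_f = (206.9*169 + 1559.1*31.9 + 12.83*31.9) / (206.9 + 1559.1 + 12.83)
    = 85112 / 1778.9 ≈ 47.85 °C

T_f ≈ 47.8 °C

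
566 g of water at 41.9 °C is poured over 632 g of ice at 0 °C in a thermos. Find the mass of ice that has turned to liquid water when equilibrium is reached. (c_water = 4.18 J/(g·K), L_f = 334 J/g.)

m_melted ≈ 297 g

Water can give up m c ΔT = 566·4.18·41.9 = 99130 J before reaching 0 °C.
Melting all 632 g of ice would need 632·334 = 211088 J.
Since 99130 < 211088 J, not all the ice melts; equilibrium is at 0 °C.
Mass melted = 99130/334 ≈ 296.8 g.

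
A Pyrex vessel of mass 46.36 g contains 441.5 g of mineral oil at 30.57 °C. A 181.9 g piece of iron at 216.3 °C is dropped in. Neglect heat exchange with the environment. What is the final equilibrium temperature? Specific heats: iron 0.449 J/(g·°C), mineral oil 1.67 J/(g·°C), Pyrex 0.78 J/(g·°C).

Conservation of energy gives ΣQ = 0:
181.9×0.449×(T − 216.3) + 441.5×1.67×(T − 30.57) + 46.36×0.78×(T − 30.57) = 0
81.67(T − 216.3) + 737.3(T − 30.57) + 36.16(T − 30.57) = 0
(81.67 + 737.3 + 36.16) T = 81.67×216.3 + 737.3×30.57 + 36.16×30.57
T = 41311/855.14 ≈ 48.31 °C

T_f ≈ 48.3 °C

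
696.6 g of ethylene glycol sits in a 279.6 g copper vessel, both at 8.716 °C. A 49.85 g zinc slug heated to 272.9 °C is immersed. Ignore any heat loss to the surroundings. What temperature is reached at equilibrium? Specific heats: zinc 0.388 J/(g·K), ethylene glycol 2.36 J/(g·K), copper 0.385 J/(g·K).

Setting the total heat transfer to zero:
49.85*0.388*(T − 272.9) + 696.6*2.36*(T − 8.716) + 279.6*0.385*(T − 8.716) = 0
1771 T = 20546
T = 20546/1771 ≈ 11.60 °C

T_f ≈ 11.6 °C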